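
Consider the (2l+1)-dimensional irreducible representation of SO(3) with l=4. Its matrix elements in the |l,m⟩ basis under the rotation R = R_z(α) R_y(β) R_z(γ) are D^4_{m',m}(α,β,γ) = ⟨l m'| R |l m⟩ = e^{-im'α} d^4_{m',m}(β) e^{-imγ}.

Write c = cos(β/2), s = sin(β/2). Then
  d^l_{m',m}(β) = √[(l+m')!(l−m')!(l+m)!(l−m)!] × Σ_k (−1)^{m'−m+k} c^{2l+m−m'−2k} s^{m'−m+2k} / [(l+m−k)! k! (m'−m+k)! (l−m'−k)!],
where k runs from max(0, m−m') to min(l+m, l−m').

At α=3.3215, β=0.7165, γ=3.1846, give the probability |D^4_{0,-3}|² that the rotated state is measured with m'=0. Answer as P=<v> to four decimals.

D^4_{0,-3}(3.3215,0.7165,3.1846) = e^{-i·0·3.3215}·d^4_{0,-3}(0.7165)·e^{-i·-3·3.1846}. Compute d first:
With c≡cos(β/2)=0.936512 and s≡sin(β/2)=0.350636, N=[24·24·1·5040]^{1/2}=1703.830978
Admissible k: 0..1 (factorial args all ≥0)
  k=0: (−1)^3·1703.8310/(144)·0.9365^5·0.3506^3 = -0.367451
  k=1: (−1)^4·1703.8310/(144)·0.9365^3·0.3506^5 = +0.051509
d^4_{0,-3}(0.7165) = -0.367451 +0.051509 = -0.315942
|D^4_{0,-3}|² = |d^4_{0,-3}(β)|² = (-0.315942)² = 0.099819 (the z-rotation phases have unit modulus)

P=0.0998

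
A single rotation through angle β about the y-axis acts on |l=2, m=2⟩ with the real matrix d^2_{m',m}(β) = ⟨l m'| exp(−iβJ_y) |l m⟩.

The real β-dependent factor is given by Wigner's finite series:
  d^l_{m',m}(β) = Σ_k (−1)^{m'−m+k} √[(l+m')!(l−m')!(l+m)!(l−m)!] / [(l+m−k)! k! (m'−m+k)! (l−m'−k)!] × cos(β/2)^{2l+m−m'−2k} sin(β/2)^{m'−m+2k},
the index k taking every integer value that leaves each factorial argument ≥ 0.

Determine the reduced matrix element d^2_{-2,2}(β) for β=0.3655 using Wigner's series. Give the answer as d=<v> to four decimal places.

d^2_{-2,2}(β=0.3655) via Wigner's sum:
With c≡cos(β/2)=0.983348 and s≡sin(β/2)=0.181734, N=[1·24·24·1]^{1/2}=24.000000
k: max(0,(2)−(-2))=4 … min(2+(2),2−(-2))=4
  k=4: (−1)^0·24.0000/(24)·0.9833^0·0.1817^4 = +0.001091
d^2_{-2,2}(0.3655) = +0.001091

d=0.0011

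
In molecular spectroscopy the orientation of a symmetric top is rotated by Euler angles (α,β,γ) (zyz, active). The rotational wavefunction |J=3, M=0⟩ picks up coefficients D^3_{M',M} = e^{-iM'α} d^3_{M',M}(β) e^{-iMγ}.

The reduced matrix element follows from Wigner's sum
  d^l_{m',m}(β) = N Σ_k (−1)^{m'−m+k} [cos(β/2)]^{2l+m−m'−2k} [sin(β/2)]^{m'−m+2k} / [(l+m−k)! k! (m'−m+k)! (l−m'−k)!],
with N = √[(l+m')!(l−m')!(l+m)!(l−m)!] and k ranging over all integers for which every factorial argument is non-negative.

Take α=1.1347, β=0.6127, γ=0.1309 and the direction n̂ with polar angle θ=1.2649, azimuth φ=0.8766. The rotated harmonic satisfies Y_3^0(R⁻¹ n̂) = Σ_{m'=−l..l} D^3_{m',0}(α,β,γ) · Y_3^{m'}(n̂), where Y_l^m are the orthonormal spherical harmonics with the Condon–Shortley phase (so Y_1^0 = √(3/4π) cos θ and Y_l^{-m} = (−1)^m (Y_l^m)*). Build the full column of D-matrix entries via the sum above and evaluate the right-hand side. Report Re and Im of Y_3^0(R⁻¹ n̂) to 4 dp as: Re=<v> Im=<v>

Need the full column D^3_{m',0} for m'=−3..3 at α=1.1347, β=0.6127, γ=0.1309.
cos(β/2)=0.953441, sin(β/2)=0.301581
d^3_{-3,0}: single k=3 term ⇒ +0.106318;  D = -0.102676-0.027590i
d^3_{-2,0}: k∈[2..3] ⇒ +0.411663 -0.041187 = +0.370476;  D = -0.238271+0.283689i
d^3_{-1,0}: k∈[1..3] ⇒ +0.823119 -0.247060 +0.008240 = +0.584298;  D = +0.246810+0.529612i
d^3_{0,0}: k∈[0..3] ⇒ +0.751211 -0.676432 +0.067677 -0.000752 = +0.141704;  D = +0.141704+0.000000i
d^3_{1,0}: k∈[0..2] ⇒ -0.823119 +0.247060 -0.008240 = -0.584298;  D = -0.246810+0.529612i
d^3_{2,0}: k∈[0..1] ⇒ +0.411663 -0.041187 = +0.370476;  D = -0.238271-0.283689i
d^3_{3,0}: single k=0 term ⇒ -0.106318;  D = +0.102676-0.027590i
Y_3^{m'}(θ=1.2649,φ=0.8766) and Σ D·Y over m':
  (-0.1027-0.0276i)·(-0.3154-0.1772i)  (-0.2383+0.2837i)·(-0.0508-0.2752i)  (+0.2468+0.5296i)·(-0.1078+0.1295i)  (+0.1417+0.0000i)·(-0.2862+0.0000i)  (-0.2468+0.5296i)·(+0.1078+0.1295i)  (-0.2383-0.2837i)·(-0.0508+0.2752i)  (+0.1027-0.0276i)·(+0.3154-0.1772i)
Y_3^0(R⁻¹ n̂) = +0.004472+0.000000i

Re=0.0045 Im=0.0000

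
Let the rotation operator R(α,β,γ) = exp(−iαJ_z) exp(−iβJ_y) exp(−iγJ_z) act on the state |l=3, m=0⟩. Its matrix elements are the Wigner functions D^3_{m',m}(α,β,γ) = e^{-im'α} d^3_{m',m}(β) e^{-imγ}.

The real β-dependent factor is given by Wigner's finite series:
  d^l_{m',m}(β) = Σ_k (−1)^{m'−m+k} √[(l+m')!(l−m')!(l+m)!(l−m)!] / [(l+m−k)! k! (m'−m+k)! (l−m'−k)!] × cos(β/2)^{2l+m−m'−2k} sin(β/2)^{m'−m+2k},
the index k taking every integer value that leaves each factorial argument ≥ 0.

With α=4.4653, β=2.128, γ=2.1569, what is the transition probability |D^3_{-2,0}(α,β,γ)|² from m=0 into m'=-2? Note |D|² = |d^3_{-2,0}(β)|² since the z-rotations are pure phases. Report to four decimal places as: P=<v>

P=0.2721

D^3_{-2,0}(4.4653,2.128,2.1569) = e^{-i·-2·4.4653}·d^3_{-2,0}(2.128)·e^{-i·0·2.1569}. Compute d first:
With c≡cos(β/2)=0.485379 and s≡sin(β/2)=0.874304, N=[1·120·6·6]^{1/2}=65.726707
k∈{2,3} keeps every argument non-negative
  k=2: (−1)^0·65.7267/(12)·0.4854^4·0.8743^2 = +0.232385
  k=3: (−1)^1·65.7267/(12)·0.4854^2·0.8743^4 = -0.754001
d^3_{-2,0}(2.128) = +0.232385 -0.754001 = -0.521616
|D^3_{-2,0}|² = |d^3_{-2,0}(β)|² = (-0.521616)² = 0.272083 (the z-rotation phases have unit modulus)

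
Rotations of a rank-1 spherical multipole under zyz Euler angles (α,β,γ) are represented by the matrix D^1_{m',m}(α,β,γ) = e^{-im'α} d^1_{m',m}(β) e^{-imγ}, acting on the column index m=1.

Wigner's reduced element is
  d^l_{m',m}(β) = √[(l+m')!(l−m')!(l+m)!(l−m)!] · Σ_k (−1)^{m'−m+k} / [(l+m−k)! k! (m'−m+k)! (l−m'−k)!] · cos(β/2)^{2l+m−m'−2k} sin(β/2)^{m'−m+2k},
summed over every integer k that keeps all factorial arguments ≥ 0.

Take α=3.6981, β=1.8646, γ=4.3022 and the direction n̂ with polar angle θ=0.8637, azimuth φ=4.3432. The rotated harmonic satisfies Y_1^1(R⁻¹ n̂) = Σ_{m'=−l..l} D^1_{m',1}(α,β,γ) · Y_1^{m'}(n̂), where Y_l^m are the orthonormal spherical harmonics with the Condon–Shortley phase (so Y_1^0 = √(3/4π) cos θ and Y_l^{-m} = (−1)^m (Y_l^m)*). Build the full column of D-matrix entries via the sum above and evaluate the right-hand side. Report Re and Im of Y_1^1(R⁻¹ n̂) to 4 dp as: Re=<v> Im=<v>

Need the full column D^1_{m',1} for m'=−1..1 at α=3.6981, β=1.8646, γ=4.3022.
cos(β/2)=0.595989, sin(β/2)=0.802993
d^1_{-1,1}: single k=2 term ⇒ +0.644797;  D = +0.530677-0.366259i
d^1_{0,1}: single k=1 term ⇒ +0.676807;  D = -0.269899+0.620663i
d^1_{1,1}: single k=0 term ⇒ +0.355203;  D = -0.051787-0.351407i
Y_1^{m'}(θ=0.8637,φ=4.3432) and Σ D·Y over m':
  (+0.5307-0.3663i)·(-0.0948+0.2450i)  (-0.2699+0.6207i)·(+0.3174+0.0000i)  (-0.0518-0.3514i)·(+0.0948+0.2450i)
Y_1^1(R⁻¹ n̂) = +0.034925+0.315723i

Re=0.0349 Im=0.3157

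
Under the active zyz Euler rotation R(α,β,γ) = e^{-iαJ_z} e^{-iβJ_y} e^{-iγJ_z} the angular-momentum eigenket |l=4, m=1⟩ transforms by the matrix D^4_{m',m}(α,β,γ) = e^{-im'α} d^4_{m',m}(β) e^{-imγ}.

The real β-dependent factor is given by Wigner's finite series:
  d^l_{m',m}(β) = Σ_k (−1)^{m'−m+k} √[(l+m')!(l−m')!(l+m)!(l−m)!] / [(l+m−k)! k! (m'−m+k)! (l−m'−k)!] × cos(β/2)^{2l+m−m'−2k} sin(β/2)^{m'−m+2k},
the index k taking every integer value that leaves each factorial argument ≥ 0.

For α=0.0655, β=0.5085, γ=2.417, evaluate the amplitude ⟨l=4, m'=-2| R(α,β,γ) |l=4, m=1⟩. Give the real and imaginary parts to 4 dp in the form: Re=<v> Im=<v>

Re=-0.1128 Im=-0.1299

First d^4_{-2,1}(β=0.5085), then the phase factors e^{-i(-2)α} and e^{-i(1)γ}:
c=cos(0.5085/2)=0.967852, s=sin(0.5085/2)=0.251520; N=√[2·720·120·6]=1018.233765
Admissible k: 3..5 (factorial args all ≥0)
  k=3: (−1)^0·1018.2338/(72)·0.9679^5·0.2515^3 = +0.191107
  k=4: (−1)^1·1018.2338/(48)·0.9679^3·0.2515^5 = -0.019359
  k=5: (−1)^2·1018.2338/(240)·0.9679^1·0.2515^7 = +0.000261
d^4_{-2,1}(0.5085) = +0.191107 -0.019359 +0.000261 = +0.172009
D = (+0.991432+0.130626i)·(+0.172009)·(-0.748769-0.662830i) = -0.112798-0.129860i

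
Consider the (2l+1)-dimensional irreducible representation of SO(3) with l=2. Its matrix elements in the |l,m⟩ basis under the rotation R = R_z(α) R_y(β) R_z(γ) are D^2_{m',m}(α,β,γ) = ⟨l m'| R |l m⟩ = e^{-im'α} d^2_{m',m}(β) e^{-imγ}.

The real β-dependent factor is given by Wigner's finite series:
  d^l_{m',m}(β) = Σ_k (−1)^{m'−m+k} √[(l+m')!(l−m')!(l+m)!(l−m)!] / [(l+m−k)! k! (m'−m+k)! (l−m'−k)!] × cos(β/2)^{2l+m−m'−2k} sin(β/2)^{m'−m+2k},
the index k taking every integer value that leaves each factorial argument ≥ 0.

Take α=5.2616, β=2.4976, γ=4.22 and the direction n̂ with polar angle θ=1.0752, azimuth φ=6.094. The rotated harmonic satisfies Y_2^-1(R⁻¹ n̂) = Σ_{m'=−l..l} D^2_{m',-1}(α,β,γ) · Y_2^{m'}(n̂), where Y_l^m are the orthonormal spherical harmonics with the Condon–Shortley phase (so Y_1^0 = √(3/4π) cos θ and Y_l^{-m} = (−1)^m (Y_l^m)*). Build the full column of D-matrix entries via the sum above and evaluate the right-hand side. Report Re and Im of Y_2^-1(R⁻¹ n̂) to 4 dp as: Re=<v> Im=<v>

Re=0.0041 Im=-0.0187

Need the full column D^2_{m',-1} for m'=−2..2 at α=5.2616, β=2.4976, γ=4.22.
cos(β/2)=0.316461, sin(β/2)=0.948606
d^2_{-2,-1}: single k=1 term ⇒ +0.060128;  D = -0.034250+0.049420i
d^2_{-1,-1}: k∈[0..1] ⇒ +0.010030 -0.270354 = -0.260324;  D = +0.259904+0.014784i
d^2_{0,-1}: k∈[0..1] ⇒ -0.073641 +0.661687 = +0.588046;  D = -0.277988-0.518190i
d^2_{1,-1}: k∈[0..1] ⇒ +0.270354 -0.809735 = -0.539381;  D = -0.272301+0.465600i
d^2_{2,-1}: single k=0 term ⇒ -0.540265;  D = -0.540157+0.010813i
Y_2^{m'}(θ=1.0752,φ=6.094) and Σ D·Y over m':
  (-0.0342+0.0494i)·(+0.2778+0.1104i)  (+0.2599+0.0148i)·(+0.3174+0.0608i)  (-0.2780-0.5182i)·(-0.1014+0.0000i)  (-0.2723+0.4656i)·(-0.3174+0.0608i)  (-0.5402+0.0108i)·(+0.2778-0.1104i)
Y_2^-1(R⁻¹ n̂) = +0.004109-0.018708i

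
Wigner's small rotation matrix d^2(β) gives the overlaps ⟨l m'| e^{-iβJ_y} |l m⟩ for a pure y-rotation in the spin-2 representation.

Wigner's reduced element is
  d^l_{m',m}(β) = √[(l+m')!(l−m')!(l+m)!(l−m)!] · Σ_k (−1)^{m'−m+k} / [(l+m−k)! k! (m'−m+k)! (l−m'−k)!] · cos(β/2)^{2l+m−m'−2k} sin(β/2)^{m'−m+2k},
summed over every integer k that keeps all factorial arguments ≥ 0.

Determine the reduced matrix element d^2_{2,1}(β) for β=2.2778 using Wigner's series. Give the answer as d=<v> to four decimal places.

d^2_{2,1}(β=2.2778) via Wigner's sum:
With c≡cos(β/2)=0.418594 and s≡sin(β/2)=0.908174, N=[24·1·6·1]^{1/2}=12.000000
k∈{0} keeps every argument non-negative
  k=0: (−1)^1·12.0000/(6)·0.4186^3·0.9082^1 = -0.133222
d^2_{2,1}(2.2778) = -0.133222

d=-0.1332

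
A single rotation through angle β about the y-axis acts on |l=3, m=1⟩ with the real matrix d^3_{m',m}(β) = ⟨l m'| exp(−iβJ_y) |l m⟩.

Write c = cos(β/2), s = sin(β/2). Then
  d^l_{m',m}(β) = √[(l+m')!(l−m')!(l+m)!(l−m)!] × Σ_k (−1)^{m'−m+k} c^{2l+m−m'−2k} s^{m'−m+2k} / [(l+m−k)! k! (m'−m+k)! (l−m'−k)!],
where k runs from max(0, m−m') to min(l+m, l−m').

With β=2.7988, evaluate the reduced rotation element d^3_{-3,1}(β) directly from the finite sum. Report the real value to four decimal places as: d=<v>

d^3_{-3,1}(β=2.7988) via Wigner's sum:
c=cos(2.7988/2)=0.170558, s=sin(2.7988/2)=0.985348; N=√[1·720·24·2]=185.903201
k: max(0,(1)−(-3))=4 … min(3+(1),3−(-3))=4
  k=4: (−1)^0·185.9032/(48)·0.1706^2·0.9853^4 = +0.106206
d^3_{-3,1}(2.7988) = +0.106206

d=0.1062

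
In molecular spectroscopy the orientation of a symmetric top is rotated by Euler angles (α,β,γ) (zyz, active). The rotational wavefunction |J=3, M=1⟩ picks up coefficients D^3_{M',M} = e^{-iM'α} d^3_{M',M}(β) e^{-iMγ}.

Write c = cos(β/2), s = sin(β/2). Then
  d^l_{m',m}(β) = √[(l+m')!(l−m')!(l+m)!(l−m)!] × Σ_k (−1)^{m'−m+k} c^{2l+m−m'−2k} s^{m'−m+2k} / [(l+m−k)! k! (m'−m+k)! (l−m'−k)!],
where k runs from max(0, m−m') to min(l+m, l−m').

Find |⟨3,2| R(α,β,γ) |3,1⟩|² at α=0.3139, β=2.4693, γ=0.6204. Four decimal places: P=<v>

P=0.0322

Split into d^3_{2,1}(β=2.4693) × two z-phases.
With c≡cos(β/2)=0.329852 and s≡sin(β/2)=0.944033, N=[120·1·24·2]^{1/2}=75.894664
k: max(0,(1)−(2))=0 … min(3+(1),3−(2))=1
  k=0: (−1)^1·75.8947/(24)·0.3299^5·0.9440^1 = -0.011657
  k=1: (−1)^2·75.8947/(12)·0.3299^3·0.9440^3 = +0.190962
d^3_{2,1}(2.4693) = -0.011657 +0.190962 = +0.179305
|D^3_{2,1}|² = |d^3_{2,1}(β)|² = (+0.179305)² = 0.032150 (the z-rotation phases have unit modulus)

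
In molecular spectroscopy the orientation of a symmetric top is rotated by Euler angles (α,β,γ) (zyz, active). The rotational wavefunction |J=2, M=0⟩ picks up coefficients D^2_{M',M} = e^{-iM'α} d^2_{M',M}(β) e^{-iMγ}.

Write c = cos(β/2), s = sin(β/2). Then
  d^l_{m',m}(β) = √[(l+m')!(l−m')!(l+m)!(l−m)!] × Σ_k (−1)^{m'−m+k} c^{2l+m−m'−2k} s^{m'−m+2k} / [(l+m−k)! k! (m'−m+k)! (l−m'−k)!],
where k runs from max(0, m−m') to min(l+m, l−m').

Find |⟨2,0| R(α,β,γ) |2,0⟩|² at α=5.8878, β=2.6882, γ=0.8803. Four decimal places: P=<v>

P=0.5072

Split into d^2_{0,0}(β=2.6882) × two z-phases.
Half-angle: c=0.224760, s=0.974414. N=√(2·2·2·2)=4.000000
k: max(0,(0)−(0))=0 … min(2+(0),2−(0))=2
  k=0: (−1)^0·4.0000/(4)·0.2248^4·0.9744^0 = +0.002552
  k=1: (−1)^1·4.0000/(1)·0.2248^2·0.9744^2 = -0.191860
  k=2: (−1)^2·4.0000/(4)·0.2248^0·0.9744^4 = +0.901518
d^2_{0,0}(2.6882) = +0.002552 -0.191860 +0.901518 = +0.712210
|D^2_{0,0}|² = |d^2_{0,0}(β)|² = (+0.712210)² = 0.507244 (the z-rotation phases have unit modulus)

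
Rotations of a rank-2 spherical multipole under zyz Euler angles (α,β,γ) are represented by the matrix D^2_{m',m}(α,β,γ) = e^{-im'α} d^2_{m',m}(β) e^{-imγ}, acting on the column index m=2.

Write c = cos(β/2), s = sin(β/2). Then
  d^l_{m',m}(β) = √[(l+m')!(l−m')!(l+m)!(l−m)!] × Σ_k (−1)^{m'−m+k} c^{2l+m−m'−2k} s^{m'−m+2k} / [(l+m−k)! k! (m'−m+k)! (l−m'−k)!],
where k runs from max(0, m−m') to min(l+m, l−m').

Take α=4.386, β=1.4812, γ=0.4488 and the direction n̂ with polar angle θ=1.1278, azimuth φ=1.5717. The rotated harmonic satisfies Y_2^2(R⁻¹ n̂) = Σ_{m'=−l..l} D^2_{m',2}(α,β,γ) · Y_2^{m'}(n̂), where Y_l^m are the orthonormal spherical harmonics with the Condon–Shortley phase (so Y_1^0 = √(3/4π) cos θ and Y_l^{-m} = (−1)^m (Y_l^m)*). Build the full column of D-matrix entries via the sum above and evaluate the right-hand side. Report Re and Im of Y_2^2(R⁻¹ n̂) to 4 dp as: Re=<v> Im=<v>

Need the full column D^2_{m',2} for m'=−2..2 at α=4.386, β=1.4812, γ=0.4488.
cos(β/2)=0.738064, sin(β/2)=0.674731
d^2_{-2,2}: single k=4 term ⇒ +0.207263;  D = -0.004232+0.207220i
d^2_{-1,2}: single k=3 term ⇒ +0.453436;  D = -0.426439-0.154121i
d^2_{0,2}: single k=2 term ⇒ +0.607470;  D = +0.378750-0.474940i
d^2_{1,2}: single k=1 term ⇒ +0.542553;  D = +0.293332+0.456421i
d^2_{2,2}: single k=0 term ⇒ +0.296740;  D = -0.287891+0.071925i
Y_2^{m'}(θ=1.1278,φ=1.5717) and Σ D·Y over m':
  (-0.0042+0.2072i)·(-0.3153+0.0006i)  (-0.4264-0.1541i)·(-0.0003-0.2992i)  (+0.3788-0.4749i)·(-0.1415+0.0000i)  (+0.2933+0.4564i)·(+0.0003-0.2992i)  (-0.2879+0.0719i)·(-0.3153-0.0006i)
Y_2^2(R⁻¹ n̂) = +0.129059+0.019360i

Re=0.1291 Im=0.0194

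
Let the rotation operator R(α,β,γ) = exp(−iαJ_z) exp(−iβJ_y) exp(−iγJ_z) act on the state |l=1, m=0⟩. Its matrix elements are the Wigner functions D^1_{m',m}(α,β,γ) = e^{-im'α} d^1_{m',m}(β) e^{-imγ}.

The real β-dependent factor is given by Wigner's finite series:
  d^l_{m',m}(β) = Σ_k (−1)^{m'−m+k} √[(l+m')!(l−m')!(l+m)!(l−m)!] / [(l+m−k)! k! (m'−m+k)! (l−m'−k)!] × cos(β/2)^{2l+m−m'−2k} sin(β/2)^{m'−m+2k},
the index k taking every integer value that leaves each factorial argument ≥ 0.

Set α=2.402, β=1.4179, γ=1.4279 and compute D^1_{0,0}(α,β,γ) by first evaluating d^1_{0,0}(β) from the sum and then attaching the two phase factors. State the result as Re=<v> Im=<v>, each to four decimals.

Re=0.1523 Im=0.0000

D^1_{0,0}(2.402,1.4179,1.4279) = e^{-i·0·2.402}·d^1_{0,0}(1.4179)·e^{-i·0·1.4279}. Compute d first:
c=cos(1.4179/2)=0.759046, s=sin(1.4179/2)=0.651037; N=√[1·1·1·1]=1.000000
k∈{0,1} keeps every argument non-negative
  k=0: (−1)^0·1.0000/(1)·0.7590^2·0.6510^0 = +0.576151
  k=1: (−1)^1·1.0000/(1)·0.7590^0·0.6510^2 = -0.423849
d^1_{0,0}(1.4179) = +0.576151 -0.423849 = +0.152301
D = (+1.000000+0.000000i)·(+0.152301)·(+1.000000+0.000000i) = +0.152301+0.000000i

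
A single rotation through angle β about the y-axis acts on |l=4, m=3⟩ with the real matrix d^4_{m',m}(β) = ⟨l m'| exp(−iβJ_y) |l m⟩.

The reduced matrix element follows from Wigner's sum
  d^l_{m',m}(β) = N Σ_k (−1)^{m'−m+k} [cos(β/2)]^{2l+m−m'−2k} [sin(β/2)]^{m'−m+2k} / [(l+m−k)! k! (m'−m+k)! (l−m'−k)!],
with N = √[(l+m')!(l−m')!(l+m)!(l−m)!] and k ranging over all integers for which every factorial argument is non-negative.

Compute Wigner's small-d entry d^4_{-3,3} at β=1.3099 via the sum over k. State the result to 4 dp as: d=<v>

d^4_{-3,3}(β=1.3099) via Wigner's sum:
Half-angle: c=0.793078, s=0.609120. N=√(1·5040·5040·1)=5040.000000
Admissible k: 6..7 (factorial args all ≥0)
  k=6: (−1)^0·5040.0000/(720)·0.7931^2·0.6091^6 = +0.224877
  k=7: (−1)^1·5040.0000/(5040)·0.7931^0·0.6091^8 = -0.018950
d^4_{-3,3}(1.3099) = +0.224877 -0.018950 = +0.205927

d=0.2059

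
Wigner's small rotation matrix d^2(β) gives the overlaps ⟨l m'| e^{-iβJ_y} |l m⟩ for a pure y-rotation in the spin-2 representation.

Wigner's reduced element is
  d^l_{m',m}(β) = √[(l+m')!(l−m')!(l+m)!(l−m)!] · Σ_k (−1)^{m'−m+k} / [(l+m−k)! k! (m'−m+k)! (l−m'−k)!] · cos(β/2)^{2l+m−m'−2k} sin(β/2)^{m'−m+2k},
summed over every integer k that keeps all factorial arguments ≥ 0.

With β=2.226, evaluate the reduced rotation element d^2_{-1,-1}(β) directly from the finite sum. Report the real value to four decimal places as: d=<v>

d=-0.4334

d^2_{-1,-1}(β=2.226) via Wigner's sum:
Half-angle: c=0.441972, s=0.897029. N=√(1·6·1·6)=6.000000
k∈{0,1} keeps every argument non-negative
  k=0: (−1)^0·6.0000/(6)·0.4420^4·0.8970^0 = +0.038158
  k=1: (−1)^1·6.0000/(2)·0.4420^2·0.8970^2 = -0.471546
d^2_{-1,-1}(2.226) = +0.038158 -0.471546 = -0.433389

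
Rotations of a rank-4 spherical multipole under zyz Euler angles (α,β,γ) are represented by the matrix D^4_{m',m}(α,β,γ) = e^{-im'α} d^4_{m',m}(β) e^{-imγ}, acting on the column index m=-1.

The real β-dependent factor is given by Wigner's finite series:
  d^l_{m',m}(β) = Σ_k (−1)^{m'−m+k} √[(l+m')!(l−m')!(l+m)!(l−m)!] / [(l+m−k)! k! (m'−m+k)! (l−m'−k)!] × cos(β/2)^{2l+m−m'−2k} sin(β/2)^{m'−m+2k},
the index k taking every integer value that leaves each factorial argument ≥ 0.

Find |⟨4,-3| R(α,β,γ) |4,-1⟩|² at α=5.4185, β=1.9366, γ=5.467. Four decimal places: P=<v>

P=0.2028

D^4_{-3,-1}(5.4185,1.9366,5.467) = e^{-i·-3·5.4185}·d^4_{-3,-1}(1.9366)·e^{-i·-1·5.467}. Compute d first:
Half-angle: c=0.566701, s=0.823924. N=√(1·5040·6·120)=1904.940944
The bounds max(0,m−m')=2 and min(l+m,l−m')=3 give 2 terms
  k=2: (−1)^0·1904.9409/(240)·0.5667^6·0.8239^2 = +0.178471
  k=3: (−1)^1·1904.9409/(144)·0.5667^4·0.8239^4 = -0.628757
d^4_{-3,-1}(1.9366) = +0.178471 -0.628757 = -0.450285
|D^4_{-3,-1}|² = |d^4_{-3,-1}(β)|² = (-0.450285)² = 0.202757 (the z-rotation phases have unit modulus)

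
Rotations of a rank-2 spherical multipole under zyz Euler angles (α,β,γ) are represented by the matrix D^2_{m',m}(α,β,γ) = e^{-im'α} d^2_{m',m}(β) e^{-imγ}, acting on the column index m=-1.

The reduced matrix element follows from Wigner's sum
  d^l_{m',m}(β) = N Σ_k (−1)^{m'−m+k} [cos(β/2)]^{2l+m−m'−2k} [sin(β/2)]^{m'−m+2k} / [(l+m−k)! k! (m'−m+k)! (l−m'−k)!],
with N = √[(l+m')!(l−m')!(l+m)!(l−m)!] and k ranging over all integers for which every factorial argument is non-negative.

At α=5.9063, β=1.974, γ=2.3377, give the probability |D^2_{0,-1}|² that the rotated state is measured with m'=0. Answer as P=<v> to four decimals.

Split into d^2_{0,-1}(β=1.974) × two z-phases.
c=cos(1.974/2)=0.551195, s=sin(1.974/2)=0.834376; N=√[2·2·1·6]=4.898979
k: max(0,(-1)−(0))=0 … min(2+(-1),2−(0))=1
  k=0: (−1)^1·4.8990/(2)·0.5512^3·0.8344^1 = -0.342259
  k=1: (−1)^2·4.8990/(2)·0.5512^1·0.8344^3 = +0.784272
d^2_{0,-1}(1.974) = -0.342259 +0.784272 = +0.442014
|D^2_{0,-1}|² = |d^2_{0,-1}(β)|² = (+0.442014)² = 0.195376 (the z-rotation phases have unit modulus)

P=0.1954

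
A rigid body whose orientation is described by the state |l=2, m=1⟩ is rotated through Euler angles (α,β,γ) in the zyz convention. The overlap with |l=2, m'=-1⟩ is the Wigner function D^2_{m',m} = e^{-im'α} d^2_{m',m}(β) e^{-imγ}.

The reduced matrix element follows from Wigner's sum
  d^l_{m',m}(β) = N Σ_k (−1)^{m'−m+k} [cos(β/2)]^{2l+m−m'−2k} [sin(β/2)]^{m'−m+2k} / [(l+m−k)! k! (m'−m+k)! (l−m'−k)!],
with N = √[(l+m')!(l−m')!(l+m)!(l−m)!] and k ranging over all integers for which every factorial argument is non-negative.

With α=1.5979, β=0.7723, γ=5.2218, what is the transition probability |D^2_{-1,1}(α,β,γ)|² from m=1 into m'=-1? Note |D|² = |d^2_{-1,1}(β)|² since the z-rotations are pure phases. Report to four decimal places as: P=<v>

P=0.1191

Split into d^2_{-1,1}(β=0.7723) × two z-phases.
Half-angle: c=0.926366, s=0.376625. N=√(1·6·6·1)=6.000000
k∈{2,3} keeps every argument non-negative
  k=2: (−1)^0·6.0000/(2)·0.9264^2·0.3766^2 = +0.365178
  k=3: (−1)^1·6.0000/(6)·0.9264^0·0.3766^4 = -0.020120
d^2_{-1,1}(0.7723) = +0.365178 -0.020120 = +0.345057
|D^2_{-1,1}|² = |d^2_{-1,1}(β)|² = (+0.345057)² = 0.119064 (the z-rotation phases have unit modulus)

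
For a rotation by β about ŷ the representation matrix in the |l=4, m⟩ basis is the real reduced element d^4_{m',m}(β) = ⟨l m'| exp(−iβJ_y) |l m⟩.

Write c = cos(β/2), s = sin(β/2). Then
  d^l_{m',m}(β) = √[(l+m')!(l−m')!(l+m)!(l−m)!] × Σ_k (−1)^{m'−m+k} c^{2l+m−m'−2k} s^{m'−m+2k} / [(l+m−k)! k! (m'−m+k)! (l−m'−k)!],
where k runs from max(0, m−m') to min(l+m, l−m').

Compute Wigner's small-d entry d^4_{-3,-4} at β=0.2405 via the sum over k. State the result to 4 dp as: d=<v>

d^4_{-3,-4}(β=0.2405) via Wigner's sum:
Half-angle: c=0.992779, s=0.119960. N=√(1·5040·1·40320)=14255.272709
Admissible k: 0..0 (factorial args all ≥0)
  k=0: (−1)^1·14255.2727/(5040)·0.9928^7·0.1200^1 = -0.322515
d^4_{-3,-4}(0.2405) = -0.322515

d=-0.3225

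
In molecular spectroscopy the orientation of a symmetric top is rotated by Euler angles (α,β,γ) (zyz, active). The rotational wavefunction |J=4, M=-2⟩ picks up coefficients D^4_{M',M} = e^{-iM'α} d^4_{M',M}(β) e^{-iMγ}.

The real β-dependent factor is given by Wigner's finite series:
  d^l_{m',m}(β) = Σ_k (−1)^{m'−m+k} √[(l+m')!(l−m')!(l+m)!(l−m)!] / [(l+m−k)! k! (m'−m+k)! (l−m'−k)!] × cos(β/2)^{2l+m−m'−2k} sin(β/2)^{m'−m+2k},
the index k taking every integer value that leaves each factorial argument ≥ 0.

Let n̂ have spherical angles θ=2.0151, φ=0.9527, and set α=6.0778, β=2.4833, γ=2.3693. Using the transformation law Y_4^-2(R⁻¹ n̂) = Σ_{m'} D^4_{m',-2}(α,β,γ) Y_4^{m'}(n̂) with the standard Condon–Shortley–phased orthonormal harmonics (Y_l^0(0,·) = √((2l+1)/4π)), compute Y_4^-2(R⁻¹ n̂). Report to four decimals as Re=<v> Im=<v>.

Need the full column D^4_{m',-2} for m'=−4..4 at α=6.0778, β=2.4833, γ=2.3693.
cos(β/2)=0.323235, sin(β/2)=0.946319
d^4_{-4,-2}: single k=2 term ⇒ +0.005405;  D = -0.003859-0.003784i
d^4_{-3,-2}: k∈[1..2] ⇒ +0.001305 -0.033565 = -0.032260;  D = +0.017947+0.026807i
d^4_{-2,-2}: k∈[0..2] ⇒ +0.000119 -0.012257 +0.131315 = +0.119178;  D = -0.044710-0.110474i
d^4_{-1,-2}: k∈[0..2] ⇒ -0.001480 +0.063433 -0.362458 = -0.300506;  D = +0.053555+0.295695i
d^4_{0,-2}: k∈[0..2] ⇒ +0.009690 -0.221470 +0.711841 = +0.500061;  D = +0.013106-0.499889i
d^4_{1,-2}: k∈[0..2] ⇒ -0.042288 +0.543688 -0.932002 = -0.430602;  D = -0.098837+0.419106i
d^4_{2,-2}: k∈[0..2] ⇒ +0.131315 -0.900416 +0.643130 = -0.125970;  D = -0.053311+0.114133i
d^4_{3,-2}: k∈[0..1] ⇒ -0.287693 +0.821948 = +0.534256;  D = +0.320069-0.427768i
d^4_{4,-2}: single k=0 term ⇒ +0.397046;  D = +0.297703-0.262714i
Y_4^{m'}(θ=2.0151,φ=0.9527) and Σ D·Y over m':
  (-0.0039-0.0038i)·(-0.2307+0.1825i)  (+0.0179+0.0268i)·(+0.3802+0.1108i)  (-0.0447-0.1105i)·(-0.0263-0.0755i)  (+0.0536+0.2957i)·(+0.1816-0.2554i)  (+0.0131-0.4999i)·(-0.1426+0.0000i)  (-0.0988+0.4191i)·(-0.1816-0.2554i)  (-0.0533+0.1141i)·(-0.0263+0.0755i)  (+0.3201-0.4278i)·(-0.3802+0.1108i)  (+0.2977-0.2627i)·(-0.2307-0.1825i)
Y_4^-2(R⁻¹ n̂) = +0.008474+0.276419i

Re=0.0085 Im=0.2764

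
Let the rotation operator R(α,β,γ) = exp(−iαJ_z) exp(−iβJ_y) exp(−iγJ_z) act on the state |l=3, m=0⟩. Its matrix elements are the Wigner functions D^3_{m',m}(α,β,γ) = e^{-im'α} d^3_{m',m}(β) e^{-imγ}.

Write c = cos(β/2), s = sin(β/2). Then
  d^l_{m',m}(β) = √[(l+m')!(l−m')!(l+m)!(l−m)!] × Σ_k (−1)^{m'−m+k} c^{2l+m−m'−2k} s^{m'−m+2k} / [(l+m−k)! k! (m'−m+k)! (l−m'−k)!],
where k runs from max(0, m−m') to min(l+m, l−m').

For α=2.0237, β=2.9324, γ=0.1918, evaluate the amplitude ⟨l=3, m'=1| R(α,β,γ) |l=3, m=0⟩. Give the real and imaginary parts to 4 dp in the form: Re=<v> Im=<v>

Split into d^3_{1,0}(β=2.9324) × two z-phases.
With c≡cos(β/2)=0.104406 and s≡sin(β/2)=0.994535, N=[24·2·6·6]^{1/2}=41.569219
k: max(0,(0)−(1))=0 … min(3+(0),3−(1))=2
  k=0: (−1)^1·41.5692/(12)·0.1044^5·0.9945^1 = -0.000043
  k=1: (−1)^2·41.5692/(4)·0.1044^3·0.9945^3 = +0.011634
  k=2: (−1)^3·41.5692/(12)·0.1044^1·0.9945^5 = -0.351896
d^3_{1,0}(2.9324) = -0.000043 +0.011634 -0.351896 = -0.340305
Phases: e^{-i·(1)·2.0237}=-0.437578-0.899180i, e^{-i·(0)·0.1918}=+1.000000+0.000000i ⇒ D=+0.148910+0.305995i

Re=0.1489 Im=0.3060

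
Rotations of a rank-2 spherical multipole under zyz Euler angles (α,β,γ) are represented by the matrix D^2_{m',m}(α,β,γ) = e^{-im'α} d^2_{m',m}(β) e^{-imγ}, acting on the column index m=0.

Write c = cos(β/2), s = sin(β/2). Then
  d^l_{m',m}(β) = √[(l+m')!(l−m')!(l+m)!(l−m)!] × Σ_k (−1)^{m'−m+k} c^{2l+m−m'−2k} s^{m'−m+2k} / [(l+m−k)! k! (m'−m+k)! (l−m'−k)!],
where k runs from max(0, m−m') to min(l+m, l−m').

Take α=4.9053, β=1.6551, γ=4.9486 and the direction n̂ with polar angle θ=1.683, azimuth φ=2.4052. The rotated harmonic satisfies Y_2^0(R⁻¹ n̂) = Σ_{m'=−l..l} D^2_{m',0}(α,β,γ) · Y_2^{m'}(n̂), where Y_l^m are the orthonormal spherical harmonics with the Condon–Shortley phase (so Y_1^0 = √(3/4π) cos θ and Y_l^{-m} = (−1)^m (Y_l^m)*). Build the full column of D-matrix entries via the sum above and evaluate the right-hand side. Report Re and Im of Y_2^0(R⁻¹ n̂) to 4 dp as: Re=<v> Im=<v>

Re=0.2660 Im=0.0000

Need the full column D^2_{m',0} for m'=−2..2 at α=4.9053, β=1.6551, γ=4.9486.
cos(β/2)=0.676682, sin(β/2)=0.736276
d^2_{-2,0}: single k=2 term ⇒ +0.608031;  D = -0.563334-0.228815i
d^2_{-1,0}: k∈[1..2] ⇒ +0.558817 -0.661579 = -0.102762;  D = -0.019701+0.100856i
d^2_{0,0}: k∈[0..2] ⇒ +0.209671 -0.992910 +0.293874 = -0.489365;  D = -0.489365+0.000000i
d^2_{1,0}: k∈[0..1] ⇒ -0.558817 +0.661579 = +0.102762;  D = +0.019701+0.100856i
d^2_{2,0}: single k=0 term ⇒ +0.608031;  D = -0.563334+0.228815i
Y_2^{m'}(θ=1.683,φ=2.4052) and Σ D·Y over m':
  (-0.5633-0.2288i)·(+0.0373+0.3796i)  (-0.0197+0.1009i)·(+0.0637+0.0577i)  (-0.4894+0.0000i)·(-0.3035+0.0000i)  (+0.0197+0.1009i)·(-0.0637+0.0577i)  (-0.5633+0.2288i)·(+0.0373-0.3796i)
Y_2^0(R⁻¹ n̂) = +0.266046+0.000000i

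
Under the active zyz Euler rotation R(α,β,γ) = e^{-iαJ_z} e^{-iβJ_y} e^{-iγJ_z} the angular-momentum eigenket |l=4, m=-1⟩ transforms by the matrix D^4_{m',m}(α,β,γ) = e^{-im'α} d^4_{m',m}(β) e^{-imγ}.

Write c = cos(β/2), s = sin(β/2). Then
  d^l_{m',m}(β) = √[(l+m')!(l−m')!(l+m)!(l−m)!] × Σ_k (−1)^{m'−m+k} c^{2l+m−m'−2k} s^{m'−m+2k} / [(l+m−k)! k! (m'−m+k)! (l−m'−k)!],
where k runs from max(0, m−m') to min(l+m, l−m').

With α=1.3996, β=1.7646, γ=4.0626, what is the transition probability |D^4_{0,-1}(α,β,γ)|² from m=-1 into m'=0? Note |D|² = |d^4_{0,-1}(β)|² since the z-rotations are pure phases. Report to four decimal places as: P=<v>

P=0.0838

First d^4_{0,-1}(β=1.7646), then the phase factors e^{-i(0)α} and e^{-i(-1)γ}:
With c≡cos(β/2)=0.635377 and s≡sin(β/2)=0.772202, N=[24·24·6·120]^{1/2}=643.987578
k∈{0,1,2,3} keeps every argument non-negative
  k=0: (−1)^1·643.9876/(144)·0.6354^7·0.7722^1 = -0.144366
  k=1: (−1)^2·643.9876/(24)·0.6354^5·0.7722^3 = +1.279429
  k=2: (−1)^3·643.9876/(24)·0.6354^3·0.7722^5 = -1.889799
  k=3: (−1)^4·643.9876/(144)·0.6354^1·0.7722^7 = +0.465226
d^4_{0,-1}(1.7646) = -0.144366 +1.279429 -1.889799 +0.465226 = -0.289511
|D^4_{0,-1}|² = |d^4_{0,-1}(β)|² = (-0.289511)² = 0.083816 (the z-rotation phases have unit modulus)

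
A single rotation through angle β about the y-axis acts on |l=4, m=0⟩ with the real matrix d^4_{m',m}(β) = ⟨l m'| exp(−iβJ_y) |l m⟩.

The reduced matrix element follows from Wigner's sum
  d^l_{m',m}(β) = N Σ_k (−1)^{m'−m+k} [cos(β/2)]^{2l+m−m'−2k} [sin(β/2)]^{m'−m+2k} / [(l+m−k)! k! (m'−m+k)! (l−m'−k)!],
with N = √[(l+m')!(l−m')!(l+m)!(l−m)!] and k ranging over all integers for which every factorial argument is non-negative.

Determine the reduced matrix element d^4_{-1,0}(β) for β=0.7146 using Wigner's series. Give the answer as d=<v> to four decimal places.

d^4_{-1,0}(β=0.7146) via Wigner's sum:
With c≡cos(β/2)=0.936845 and s≡sin(β/2)=0.349746, N=[6·120·24·24]^{1/2}=643.987578
k∈{1,2,3,4} keeps every argument non-negative
  k=1: (−1)^0·643.9876/(144)·0.9368^7·0.3497^1 = +0.990696
  k=2: (−1)^1·643.9876/(24)·0.9368^5·0.3497^3 = -0.828442
  k=3: (−1)^2·643.9876/(24)·0.9368^3·0.3497^5 = +0.115460
  k=4: (−1)^3·643.9876/(144)·0.9368^1·0.3497^7 = -0.002682
d^4_{-1,0}(0.7146) = +0.990696 -0.828442 +0.115460 -0.002682 = +0.275032

d=0.2750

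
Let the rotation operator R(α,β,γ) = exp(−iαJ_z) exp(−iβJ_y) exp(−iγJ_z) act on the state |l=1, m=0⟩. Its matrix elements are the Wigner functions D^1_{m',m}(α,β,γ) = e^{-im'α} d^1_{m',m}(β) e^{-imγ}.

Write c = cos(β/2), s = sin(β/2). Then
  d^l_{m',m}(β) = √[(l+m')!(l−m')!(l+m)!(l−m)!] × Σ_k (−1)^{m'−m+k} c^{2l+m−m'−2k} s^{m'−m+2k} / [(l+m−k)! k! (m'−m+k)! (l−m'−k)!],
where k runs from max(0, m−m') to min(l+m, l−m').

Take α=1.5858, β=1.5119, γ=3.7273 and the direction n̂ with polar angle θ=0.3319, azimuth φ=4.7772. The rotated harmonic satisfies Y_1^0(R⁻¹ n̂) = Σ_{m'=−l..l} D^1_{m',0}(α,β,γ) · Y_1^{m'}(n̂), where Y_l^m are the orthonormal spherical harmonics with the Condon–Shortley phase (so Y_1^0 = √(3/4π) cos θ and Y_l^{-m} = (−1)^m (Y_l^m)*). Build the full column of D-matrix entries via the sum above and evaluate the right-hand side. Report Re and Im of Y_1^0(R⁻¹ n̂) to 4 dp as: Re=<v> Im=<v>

Need the full column D^1_{m',0} for m'=−1..1 at α=1.5858, β=1.5119, γ=3.7273.
cos(β/2)=0.727620, sin(β/2)=0.685980
d^1_{-1,0}: single k=1 term ⇒ +0.705881;  D = -0.010590+0.705801i
d^1_{0,0}: k∈[0..1] ⇒ +0.529431 -0.470569 = +0.058862;  D = +0.058862+0.000000i
d^1_{1,0}: single k=0 term ⇒ -0.705881;  D = +0.010590+0.705801i
Y_1^{m'}(θ=0.3319,φ=4.7772) and Σ D·Y over m':
  (-0.0106+0.7058i)·(+0.0073+0.1123i)  (+0.0589+0.0000i)·(+0.4619+0.0000i)  (+0.0106+0.7058i)·(-0.0073+0.1123i)
Y_1^0(R⁻¹ n̂) = -0.131542+0.000000i

Re=-0.1315 Im=0.0000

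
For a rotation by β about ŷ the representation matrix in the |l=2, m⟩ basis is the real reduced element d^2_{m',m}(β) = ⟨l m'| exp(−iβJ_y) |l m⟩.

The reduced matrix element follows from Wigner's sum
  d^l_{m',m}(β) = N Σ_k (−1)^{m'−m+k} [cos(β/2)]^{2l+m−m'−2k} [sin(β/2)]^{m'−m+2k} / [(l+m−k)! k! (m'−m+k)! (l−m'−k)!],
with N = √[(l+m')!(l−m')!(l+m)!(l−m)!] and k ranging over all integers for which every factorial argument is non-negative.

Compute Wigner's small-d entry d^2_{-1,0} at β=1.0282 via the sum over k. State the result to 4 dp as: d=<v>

d^2_{-1,0}(β=1.0282) via Wigner's sum:
Half-angle: c=0.870736, s=0.491751. N=√(1·6·2·2)=4.898979
The bounds max(0,m−m')=1 and min(l+m,l−m')=2 give 2 terms
  k=1: (−1)^0·4.8990/(2)·0.8707^3·0.4918^1 = +0.795207
  k=2: (−1)^1·4.8990/(2)·0.8707^1·0.4918^3 = -0.253629
d^2_{-1,0}(1.0282) = +0.795207 -0.253629 = +0.541578

d=0.5416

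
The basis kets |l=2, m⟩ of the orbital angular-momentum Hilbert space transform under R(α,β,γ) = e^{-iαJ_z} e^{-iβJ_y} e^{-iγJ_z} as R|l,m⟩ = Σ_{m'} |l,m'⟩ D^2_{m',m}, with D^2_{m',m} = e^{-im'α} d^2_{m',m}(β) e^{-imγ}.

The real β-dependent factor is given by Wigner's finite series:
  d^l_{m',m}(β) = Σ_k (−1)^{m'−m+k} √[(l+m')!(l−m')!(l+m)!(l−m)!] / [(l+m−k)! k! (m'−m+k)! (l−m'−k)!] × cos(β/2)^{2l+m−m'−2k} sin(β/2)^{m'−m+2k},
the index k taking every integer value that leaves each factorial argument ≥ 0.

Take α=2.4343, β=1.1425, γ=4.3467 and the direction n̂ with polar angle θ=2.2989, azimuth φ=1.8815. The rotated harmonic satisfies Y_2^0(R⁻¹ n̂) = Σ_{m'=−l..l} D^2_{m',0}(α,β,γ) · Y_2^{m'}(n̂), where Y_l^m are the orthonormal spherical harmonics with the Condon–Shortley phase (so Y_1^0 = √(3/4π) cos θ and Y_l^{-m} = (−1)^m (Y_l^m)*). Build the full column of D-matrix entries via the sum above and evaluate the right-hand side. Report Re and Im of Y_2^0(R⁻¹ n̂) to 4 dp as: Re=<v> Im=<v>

Need the full column D^2_{m',0} for m'=−2..2 at α=2.4343, β=1.1425, γ=4.3467.
cos(β/2)=0.841226, sin(β/2)=0.540684
d^2_{-2,0}: single k=2 term ⇒ +0.506743;  D = +0.078837-0.500573i
d^2_{-1,0}: k∈[1..2] ⇒ +0.788419 -0.325701 = +0.462718;  D = -0.351723+0.300664i
d^2_{0,0}: k∈[0..2] ⇒ +0.500784 -0.827508 +0.085462 = -0.241262;  D = -0.241262+0.000000i
d^2_{1,0}: k∈[0..1] ⇒ -0.788419 +0.325701 = -0.462718;  D = +0.351723+0.300664i
d^2_{2,0}: single k=0 term ⇒ +0.506743;  D = +0.078837+0.500573i
Y_2^{m'}(θ=2.2989,φ=1.8815) and Σ D·Y over m':
  (+0.0788-0.5006i)·(-0.1750+0.1253i)  (-0.3517+0.3007i)·(+0.1173+0.3654i)  (-0.2413+0.0000i)·(+0.1036+0.0000i)  (+0.3517+0.3007i)·(-0.1173+0.3654i)  (+0.0788+0.5006i)·(-0.1750-0.1253i)
Y_2^0(R⁻¹ n̂) = -0.229380+0.000000i

Re=-0.2294 Im=0.0000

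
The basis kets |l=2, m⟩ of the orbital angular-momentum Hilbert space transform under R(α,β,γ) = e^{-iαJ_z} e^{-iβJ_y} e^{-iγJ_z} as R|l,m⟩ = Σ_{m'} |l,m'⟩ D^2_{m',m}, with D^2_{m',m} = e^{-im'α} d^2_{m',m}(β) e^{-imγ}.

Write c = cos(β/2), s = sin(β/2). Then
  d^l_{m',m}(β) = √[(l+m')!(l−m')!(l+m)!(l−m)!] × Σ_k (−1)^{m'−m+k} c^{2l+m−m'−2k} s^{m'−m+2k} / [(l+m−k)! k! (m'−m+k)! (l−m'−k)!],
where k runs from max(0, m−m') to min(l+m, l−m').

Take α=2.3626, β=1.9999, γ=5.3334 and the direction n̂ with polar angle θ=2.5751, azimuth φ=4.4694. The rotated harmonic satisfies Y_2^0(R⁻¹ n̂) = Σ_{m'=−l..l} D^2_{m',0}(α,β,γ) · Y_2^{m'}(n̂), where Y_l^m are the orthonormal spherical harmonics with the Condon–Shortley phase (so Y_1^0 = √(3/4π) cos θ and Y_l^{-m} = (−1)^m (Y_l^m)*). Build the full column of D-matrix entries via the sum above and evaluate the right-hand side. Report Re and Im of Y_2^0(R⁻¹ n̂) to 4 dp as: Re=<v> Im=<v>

Re=-0.3056 Im=0.0000

Need the full column D^2_{m',0} for m'=−2..2 at α=2.3626, β=1.9999, γ=5.3334.
cos(β/2)=0.540344, sin(β/2)=0.841444
d^2_{-2,0}: single k=2 term ⇒ +0.506369;  D = +0.006487-0.506328i
d^2_{-1,0}: k∈[1..2] ⇒ +0.325172 -0.788537 = -0.463365;  D = +0.329740-0.325543i
d^2_{0,0}: k∈[0..2] ⇒ +0.085248 -0.826897 +0.501304 = -0.240346;  D = -0.240346+0.000000i
d^2_{1,0}: k∈[0..1] ⇒ -0.325172 +0.788537 = +0.463365;  D = -0.329740-0.325543i
d^2_{2,0}: single k=0 term ⇒ +0.506369;  D = +0.006487+0.506328i
Y_2^{m'}(θ=2.5751,φ=4.4694) and Σ D·Y over m':
  (+0.0065-0.5063i)·(-0.0984-0.0520i)  (+0.3297-0.3255i)·(+0.0842-0.3396i)  (-0.2403+0.0000i)·(+0.3583+0.0000i)  (-0.3297-0.3255i)·(-0.0842-0.3396i)  (+0.0065+0.5063i)·(-0.0984+0.0520i)
Y_2^0(R⁻¹ n̂) = -0.305581-0.000000i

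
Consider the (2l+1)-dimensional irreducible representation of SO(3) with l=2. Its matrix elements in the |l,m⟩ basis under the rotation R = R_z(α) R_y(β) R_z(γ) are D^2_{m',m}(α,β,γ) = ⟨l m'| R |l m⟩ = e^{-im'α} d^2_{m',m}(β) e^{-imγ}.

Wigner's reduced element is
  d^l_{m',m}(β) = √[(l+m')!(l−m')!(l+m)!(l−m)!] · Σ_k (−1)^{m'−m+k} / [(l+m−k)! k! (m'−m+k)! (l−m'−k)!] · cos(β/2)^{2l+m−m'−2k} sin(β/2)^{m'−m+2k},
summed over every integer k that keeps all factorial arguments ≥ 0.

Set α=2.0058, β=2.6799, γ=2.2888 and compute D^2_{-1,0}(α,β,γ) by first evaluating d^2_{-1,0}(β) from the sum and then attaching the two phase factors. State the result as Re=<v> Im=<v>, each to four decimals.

Re=0.2058 Im=-0.4430

Split into d^2_{-1,0}(β=2.6799) × two z-phases.
With c≡cos(β/2)=0.228801 and s≡sin(β/2)=0.973473, N=[1·6·2·2]^{1/2}=4.898979
k: max(0,(0)−(-1))=1 … min(2+(0),2−(-1))=2
  k=1: (−1)^0·4.8990/(2)·0.2288^3·0.9735^1 = +0.028561
  k=2: (−1)^1·4.8990/(2)·0.2288^1·0.9735^3 = -0.517019
d^2_{-1,0}(2.6799) = +0.028561 -0.517019 = -0.488458
Phases: e^{-i·(-1)·2.0058}=-0.421414+0.906868i, e^{-i·(0)·2.2888}=+1.000000+0.000000i ⇒ D=+0.205843-0.442967i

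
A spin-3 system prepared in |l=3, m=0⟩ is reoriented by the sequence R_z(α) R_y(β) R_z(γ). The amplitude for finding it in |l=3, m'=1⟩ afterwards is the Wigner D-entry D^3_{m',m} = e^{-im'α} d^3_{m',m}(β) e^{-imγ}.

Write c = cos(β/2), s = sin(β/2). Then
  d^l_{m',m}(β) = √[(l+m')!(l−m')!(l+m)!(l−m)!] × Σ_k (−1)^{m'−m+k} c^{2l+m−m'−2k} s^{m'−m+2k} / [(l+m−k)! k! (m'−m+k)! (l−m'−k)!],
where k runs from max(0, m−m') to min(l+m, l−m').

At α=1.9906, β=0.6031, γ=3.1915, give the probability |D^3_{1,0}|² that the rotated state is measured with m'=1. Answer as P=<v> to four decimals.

P=0.3450

First d^3_{1,0}(β=0.6031), then the phase factors e^{-i(1)α} and e^{-i(0)γ}:
With c≡cos(β/2)=0.954877 and s≡sin(β/2)=0.297001, N=[24·2·6·6]^{1/2}=41.569219
The bounds max(0,m−m')=0 and min(l+m,l−m')=2 give 3 terms
  k=0: (−1)^1·41.5692/(12)·0.9549^5·0.2970^1 = -0.816744
  k=1: (−1)^2·41.5692/(4)·0.9549^3·0.2970^3 = +0.237043
  k=2: (−1)^3·41.5692/(12)·0.9549^1·0.2970^5 = -0.007644
d^3_{1,0}(0.6031) = -0.816744 +0.237043 -0.007644 = -0.587345
|D^3_{1,0}|² = |d^3_{1,0}(β)|² = (-0.587345)² = 0.344974 (the z-rotation phases have unit modulus)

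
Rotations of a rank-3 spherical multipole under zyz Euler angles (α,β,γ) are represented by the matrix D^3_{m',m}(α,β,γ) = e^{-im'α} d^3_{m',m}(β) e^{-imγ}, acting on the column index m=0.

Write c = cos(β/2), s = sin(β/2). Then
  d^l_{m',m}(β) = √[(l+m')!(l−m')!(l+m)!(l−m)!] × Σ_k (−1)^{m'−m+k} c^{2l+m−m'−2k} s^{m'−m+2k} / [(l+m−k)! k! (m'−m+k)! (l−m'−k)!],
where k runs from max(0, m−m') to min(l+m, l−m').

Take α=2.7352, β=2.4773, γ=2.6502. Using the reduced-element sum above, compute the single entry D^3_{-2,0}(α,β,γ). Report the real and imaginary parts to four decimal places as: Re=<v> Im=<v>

Re=-0.2817 Im=0.2976

First d^3_{-2,0}(β=2.4773), then the phase factors e^{-i(-2)α} and e^{-i(0)γ}:
c=cos(2.4773/2)=0.326073, s=sin(2.4773/2)=0.945345; N=√[1·120·6·6]=65.726707
The bounds max(0,m−m')=2 and min(l+m,l−m')=3 give 2 terms
  k=2: (−1)^0·65.7267/(12)·0.3261^4·0.9453^2 = +0.055335
  k=3: (−1)^1·65.7267/(12)·0.3261^2·0.9453^4 = -0.465104
d^3_{-2,0}(2.4773) = +0.055335 -0.465104 = -0.409770
Phases: e^{-i·(-2)·2.7352}=+0.687478-0.726205i, e^{-i·(0)·2.6502}=+1.000000+0.000000i ⇒ D=-0.281708+0.297577i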